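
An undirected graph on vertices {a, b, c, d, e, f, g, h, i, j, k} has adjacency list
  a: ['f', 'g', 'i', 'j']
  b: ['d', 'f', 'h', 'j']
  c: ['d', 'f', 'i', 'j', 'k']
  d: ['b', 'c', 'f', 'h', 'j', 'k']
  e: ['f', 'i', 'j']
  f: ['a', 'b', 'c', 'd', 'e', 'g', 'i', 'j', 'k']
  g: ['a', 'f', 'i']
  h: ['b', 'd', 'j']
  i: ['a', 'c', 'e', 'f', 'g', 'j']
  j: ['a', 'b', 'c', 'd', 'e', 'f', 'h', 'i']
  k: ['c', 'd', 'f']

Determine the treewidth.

A width-3 tree decomposition is:
Bags: B1 = {c, d, f, j}  B2 = {c, f, i, j}  B3 = {b, d, f, j}  B4 = {b, d, h, j}  B5 = {a, f, i, j}  B6 = {e, f, i, j}  B7 = {a, f, g, i}  B8 = {c, d, f, k}
Tree: B1–B2, B1–B3, B3–B4, B2–B5, B2–B6, B5–B7, B1–B8
Each bag holds 4 vertices, so the decomposition has width 3, which upper-bounds the treewidth. Conversely, {b, d, h, j} is a clique of size 4, and the vertices of any clique must share a bag in every tree decomposition; so some bag has ≥ 4 vertices and tw(G) ≥ 3. Hence tw(G) = 3 exactly.

3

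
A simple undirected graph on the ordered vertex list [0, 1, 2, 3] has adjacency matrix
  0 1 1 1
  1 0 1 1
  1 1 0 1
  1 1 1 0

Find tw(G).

A width-3 tree decomposition is:
Bags: B1 = {0, 1, 2, 3}
Tree: (single bag)
A single bag containing all 4 vertices is trivially a valid decomposition of width 3. Conversely, {0, 1, 2, 3} is a clique of size 4, and the vertices of any clique must share a bag in every tree decomposition; so some bag has ≥ 4 vertices and tw(G) ≥ 3. Hence tw(G) = 3 exactly.

3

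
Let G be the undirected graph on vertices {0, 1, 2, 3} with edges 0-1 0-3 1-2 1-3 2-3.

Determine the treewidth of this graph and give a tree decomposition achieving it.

Each bag holds 3 vertices, so the decomposition has width 2, which upper-bounds the treewidth. For the lower bound, the 3 vertices {0, 1, 3} are pairwise adjacent, and any tree decomposition puts a clique entirely inside one bag — forcing width ≥ 2. Therefore the treewidth is 2.

Treewidth 2.
Bags: B1 = {1, 2, 3}  B2 = {0, 1, 3}
Tree: B1–B2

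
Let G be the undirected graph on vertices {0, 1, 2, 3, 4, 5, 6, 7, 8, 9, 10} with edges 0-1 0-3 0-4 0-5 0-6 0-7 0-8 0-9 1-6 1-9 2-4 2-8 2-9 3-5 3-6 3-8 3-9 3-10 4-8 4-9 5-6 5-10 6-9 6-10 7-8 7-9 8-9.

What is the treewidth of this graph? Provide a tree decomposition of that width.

Treewidth 3.
One such decomposition:
Bags: B1 = {0, 3, 6, 9}  B2 = {0, 3, 5, 6}  B3 = {0, 3, 8, 9}  B4 = {0, 7, 8, 9}  B5 = {0, 1, 6, 9}  B6 = {0, 4, 8, 9}  B7 = {3, 5, 6, 10}  B8 = {2, 4, 8, 9}
Tree: B1–B2, B1–B3, B3–B4, B1–B5, B4–B6, B2–B7, B6–B8

The largest bag has 4 vertices, giving width 3; this decomposition certifies tw(G) ≤ 3. On the other hand G contains the 4-clique {0, 3, 8, 9}. A clique must lie in a single bag of any decomposition, so no decomposition can have width below 3. Combining the bounds, tw(G) = 3.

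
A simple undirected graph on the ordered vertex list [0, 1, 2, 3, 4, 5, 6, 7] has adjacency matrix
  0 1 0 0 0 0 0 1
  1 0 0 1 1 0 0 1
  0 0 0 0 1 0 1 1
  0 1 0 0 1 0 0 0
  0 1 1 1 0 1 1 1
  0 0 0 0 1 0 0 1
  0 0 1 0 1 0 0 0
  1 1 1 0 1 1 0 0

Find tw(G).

2

A width-2 tree decomposition is:
Bags: B1 = {0, 1, 7}  B2 = {1, 4, 7}  B3 = {1, 3, 4}  B4 = {2, 4, 7}  B5 = {2, 4, 6}  B6 = {4, 5, 7}
Tree: B1–B2, B2–B3, B2–B4, B4–B5, B2–B6
The largest bag has 3 vertices, giving width 2; this decomposition certifies tw(G) ≤ 2. On the other hand G contains the 3-clique {0, 1, 7}. A clique must lie in a single bag of any decomposition, so no decomposition can have width below 2. Combining the bounds, tw(G) = 2.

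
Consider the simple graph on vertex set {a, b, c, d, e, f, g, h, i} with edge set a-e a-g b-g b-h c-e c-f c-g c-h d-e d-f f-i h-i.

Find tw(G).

A width-3 tree decomposition is:
Bags: B1 = {a, b, g, h}  B2 = {a, c, g, h}  B3 = {a, c, e, h}  B4 = {c, e, h, i}  B5 = {c, e, f, i}  B6 = {d, e, f, i}
Tree: B1–B2, B2–B3, B3–B4, B4–B5, B5–B6
Each bag holds 4 vertices, so the decomposition has width 3, which upper-bounds the treewidth. For the lower bound: the 4 vertex sets {a,b,g}, {h}, {c}, {d,e,f,i} are disjoint, each induces a connected subgraph, and every pair is joined by at least one edge of G. Contracting each set to a single vertex therefore yields K_{4} as a minor, and since treewidth is minor-monotone, tw(G) ≥ tw(K_{4}) = 3. Therefore the treewidth is 3.

3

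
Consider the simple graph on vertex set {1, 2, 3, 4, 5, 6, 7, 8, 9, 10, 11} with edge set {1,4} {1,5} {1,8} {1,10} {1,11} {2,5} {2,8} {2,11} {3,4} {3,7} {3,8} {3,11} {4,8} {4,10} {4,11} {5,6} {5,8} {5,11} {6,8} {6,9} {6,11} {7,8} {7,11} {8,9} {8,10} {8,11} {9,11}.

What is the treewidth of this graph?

A width-3 tree decomposition is:
Bags: B1 = {1, 5, 8, 11}  B2 = {1, 4, 8, 11}  B3 = {1, 4, 8, 10}  B4 = {3, 4, 8, 11}  B5 = {2, 5, 8, 11}  B6 = {5, 6, 8, 11}  B7 = {3, 7, 8, 11}  B8 = {6, 8, 9, 11}
Tree: B1–B2, B2–B3, B2–B4, B1–B5, B1–B6, B4–B7, B6–B8
Each bag holds 4 vertices, so the decomposition has width 3, which upper-bounds the treewidth. On the other hand G contains the 4-clique {1, 4, 8, 10}. A clique must lie in a single bag of any decomposition, so no decomposition can have width below 3. Therefore the treewidth is 3.

3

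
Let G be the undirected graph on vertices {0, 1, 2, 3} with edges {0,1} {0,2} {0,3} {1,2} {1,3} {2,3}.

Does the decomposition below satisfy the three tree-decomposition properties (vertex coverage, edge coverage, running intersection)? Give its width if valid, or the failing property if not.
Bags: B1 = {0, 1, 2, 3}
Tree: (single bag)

Every vertex of G appears in some bag (union = {0, 1, 2, 3}); every edge is covered by a bag; and for each vertex v the set of bags containing v is connected in the bag tree. The decomposition is therefore valid. The largest bag has 4 vertices, so the width is 3.

Yes; width 3.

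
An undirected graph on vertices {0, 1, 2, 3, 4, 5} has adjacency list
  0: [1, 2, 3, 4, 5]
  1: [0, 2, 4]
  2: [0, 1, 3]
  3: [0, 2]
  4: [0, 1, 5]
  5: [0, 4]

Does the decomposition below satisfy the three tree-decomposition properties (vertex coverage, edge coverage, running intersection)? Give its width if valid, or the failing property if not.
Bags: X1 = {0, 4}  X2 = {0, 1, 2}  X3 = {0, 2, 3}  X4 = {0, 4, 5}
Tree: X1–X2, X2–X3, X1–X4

No — edge (1,4) lies in no bag.

A tree decomposition must satisfy three properties: every vertex lies in some bag; for every edge, both endpoints lie together in some bag; and for every vertex, the bags containing it form a connected subtree. Here edge (1,4) lies in no bag, so the decomposition is invalid.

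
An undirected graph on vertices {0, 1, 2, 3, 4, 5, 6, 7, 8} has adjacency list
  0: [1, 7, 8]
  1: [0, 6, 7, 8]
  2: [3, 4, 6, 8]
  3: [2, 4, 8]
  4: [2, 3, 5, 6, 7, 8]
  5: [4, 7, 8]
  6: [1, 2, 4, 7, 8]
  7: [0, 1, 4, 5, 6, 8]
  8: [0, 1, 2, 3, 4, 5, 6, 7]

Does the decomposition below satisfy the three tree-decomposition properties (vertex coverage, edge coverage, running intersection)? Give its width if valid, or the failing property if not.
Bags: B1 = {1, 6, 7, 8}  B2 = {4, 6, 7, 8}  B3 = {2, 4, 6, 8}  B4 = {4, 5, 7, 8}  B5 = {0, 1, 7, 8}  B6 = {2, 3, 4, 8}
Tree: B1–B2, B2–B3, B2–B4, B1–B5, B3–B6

Checking the three conditions: (i) the bags cover all of {0, 1, 2, 3, 4, 5, 6, 7, 8}; (ii) for each edge, some bag contains both endpoints; (iii) the bags containing any fixed vertex form a subtree. All hold, so the decomposition is valid with width 4 − 1 = 3.

Yes; width 3.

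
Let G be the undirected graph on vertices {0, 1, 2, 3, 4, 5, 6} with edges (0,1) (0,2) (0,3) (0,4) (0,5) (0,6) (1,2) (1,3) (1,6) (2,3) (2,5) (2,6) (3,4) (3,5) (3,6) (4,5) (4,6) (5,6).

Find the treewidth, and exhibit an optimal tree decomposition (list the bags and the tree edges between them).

The largest bag has 5 vertices, giving width 4; this decomposition certifies tw(G) ≤ 4. On the other hand G contains the 5-clique {0, 1, 2, 3, 6}. A clique must lie in a single bag of any decomposition, so no decomposition can have width below 4. Combining the bounds, tw(G) = 4.

Treewidth 4.
One optimal decomposition is:
Bags: B1 = {0, 1, 2, 3, 6}  B2 = {0, 2, 3, 5, 6}  B3 = {0, 3, 4, 5, 6}
Tree: B1–B2, B2–B3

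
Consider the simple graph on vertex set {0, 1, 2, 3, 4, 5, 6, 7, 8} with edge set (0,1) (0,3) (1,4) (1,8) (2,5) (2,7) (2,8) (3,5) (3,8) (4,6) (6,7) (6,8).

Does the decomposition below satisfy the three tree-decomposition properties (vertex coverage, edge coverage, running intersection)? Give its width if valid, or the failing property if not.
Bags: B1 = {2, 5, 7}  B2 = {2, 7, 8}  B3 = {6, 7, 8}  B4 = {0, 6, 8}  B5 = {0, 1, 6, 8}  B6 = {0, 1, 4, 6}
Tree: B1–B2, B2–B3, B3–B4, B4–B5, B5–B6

No — vertex 3 appears in no bag.

A tree decomposition must satisfy three properties: every vertex lies in some bag; for every edge, both endpoints lie together in some bag; and for every vertex, the bags containing it form a connected subtree. Here vertex 3 appears in no bag, so the decomposition is invalid.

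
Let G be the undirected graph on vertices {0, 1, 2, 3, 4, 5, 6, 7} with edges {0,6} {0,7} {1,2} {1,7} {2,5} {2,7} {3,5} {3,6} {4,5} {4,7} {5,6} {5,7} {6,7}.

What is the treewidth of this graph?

2

A width-2 tree decomposition is:
Bags: B1 = {2, 5, 7}  B2 = {5, 6, 7}  B3 = {1, 2, 7}  B4 = {4, 5, 7}  B5 = {0, 6, 7}  B6 = {3, 5, 6}
Tree: B1–B2, B1–B3, B2–B4, B2–B5, B2–B6
Every bag has size at most 3, so the width is 3 − 1 = 2 and tw(G) ≤ 2. For the lower bound, the 3 vertices {3, 5, 6} are pairwise adjacent, and any tree decomposition puts a clique entirely inside one bag — forcing width ≥ 2. Combining the bounds, tw(G) = 2.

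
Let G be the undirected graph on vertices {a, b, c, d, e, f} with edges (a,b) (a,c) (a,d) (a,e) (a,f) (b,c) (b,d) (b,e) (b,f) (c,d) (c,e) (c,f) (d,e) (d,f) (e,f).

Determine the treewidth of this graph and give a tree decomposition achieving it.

Treewidth 5.
One such decomposition:
Bags: B1 = {a, b, c, d, e, f}
Tree: (single bag)

A single bag containing all 6 vertices is trivially a valid decomposition of width 5. On the other hand G contains the 6-clique {a, b, c, d, e, f}. A clique must lie in a single bag of any decomposition, so no decomposition can have width below 5. Combining the bounds, tw(G) = 5.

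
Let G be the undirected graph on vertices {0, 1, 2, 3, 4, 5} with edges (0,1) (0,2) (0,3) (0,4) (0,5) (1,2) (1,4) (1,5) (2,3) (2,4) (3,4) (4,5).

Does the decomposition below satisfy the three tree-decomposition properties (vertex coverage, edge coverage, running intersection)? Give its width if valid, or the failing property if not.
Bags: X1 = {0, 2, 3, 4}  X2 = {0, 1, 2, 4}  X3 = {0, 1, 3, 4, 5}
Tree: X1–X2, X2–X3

A tree decomposition must satisfy three properties: every vertex lies in some bag; for every edge, both endpoints lie together in some bag; and for every vertex, the bags containing it form a connected subtree. Here bags containing vertex 3 are not connected in the tree, so the decomposition is invalid.

No — bags containing vertex 3 are not connected in the tree.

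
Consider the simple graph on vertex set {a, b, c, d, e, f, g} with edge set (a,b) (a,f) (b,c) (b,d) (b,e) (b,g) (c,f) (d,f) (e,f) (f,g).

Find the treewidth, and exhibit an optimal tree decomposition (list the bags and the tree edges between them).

Treewidth 2.
Bags: B1 = {b, e, f}  B2 = {b, c, f}  B3 = {b, f, g}  B4 = {b, d, f}  B5 = {a, b, f}
Tree: B1–B2, B2–B3, B3–B4, B4–B5

The largest bag has 3 vertices, giving width 2; this decomposition certifies tw(G) ≤ 2. For the lower bound, G contains the cycle b–e–f–c–b, so G is not a forest; only forests have treewidth ≤ 1, hence tw(G) ≥ 2. Hence tw(G) = 2 exactly.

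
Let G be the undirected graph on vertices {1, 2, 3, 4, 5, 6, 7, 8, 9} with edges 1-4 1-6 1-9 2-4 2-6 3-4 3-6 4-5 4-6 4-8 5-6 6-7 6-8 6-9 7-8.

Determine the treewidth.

2

A width-2 tree decomposition is:
Bags: B1 = {2, 4, 6}  B2 = {1, 4, 6}  B3 = {3, 4, 6}  B4 = {4, 6, 8}  B5 = {4, 5, 6}  B6 = {6, 7, 8}  B7 = {1, 6, 9}
Tree: B1–B2, B2–B3, B3–B4, B1–B5, B4–B6, B2–B7
Each bag holds 3 vertices, so the decomposition has width 2, which upper-bounds the treewidth. For the lower bound, the 3 vertices {1, 6, 9} are pairwise adjacent, and any tree decomposition puts a clique entirely inside one bag — forcing width ≥ 2. The upper and lower bounds meet at 2, so that is the treewidth.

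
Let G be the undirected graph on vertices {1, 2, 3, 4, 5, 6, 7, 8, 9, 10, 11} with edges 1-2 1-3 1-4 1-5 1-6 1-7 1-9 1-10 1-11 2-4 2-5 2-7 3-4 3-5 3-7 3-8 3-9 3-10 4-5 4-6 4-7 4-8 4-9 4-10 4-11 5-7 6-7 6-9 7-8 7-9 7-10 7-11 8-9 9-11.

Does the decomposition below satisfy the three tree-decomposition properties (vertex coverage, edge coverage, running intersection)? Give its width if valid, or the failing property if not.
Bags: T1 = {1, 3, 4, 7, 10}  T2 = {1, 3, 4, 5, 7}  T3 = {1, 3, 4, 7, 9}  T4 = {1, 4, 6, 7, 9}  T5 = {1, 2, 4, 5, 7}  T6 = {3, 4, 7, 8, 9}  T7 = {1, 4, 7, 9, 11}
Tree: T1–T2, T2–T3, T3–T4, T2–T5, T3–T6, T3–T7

Yes; width 4.

Every vertex of G appears in some bag (union = {1, 2, 3, 4, 5, 6, 7, 8, 9, 10, 11}); every edge is covered by a bag; and for each vertex v the set of bags containing v is connected in the bag tree. The decomposition is therefore valid. The largest bag has 5 vertices, so the width is 4.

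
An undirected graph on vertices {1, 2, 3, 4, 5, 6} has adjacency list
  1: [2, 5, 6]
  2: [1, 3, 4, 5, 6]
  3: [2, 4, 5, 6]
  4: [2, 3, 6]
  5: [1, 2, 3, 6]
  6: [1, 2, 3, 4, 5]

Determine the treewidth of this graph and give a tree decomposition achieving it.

Treewidth 3.
One optimal decomposition is:
Bags: B1 = {2, 3, 5, 6}  B2 = {1, 2, 5, 6}  B3 = {2, 3, 4, 6}
Tree: B1–B2, B1–B3

The largest bag has 4 vertices, giving width 3; this decomposition certifies tw(G) ≤ 3. Conversely, {1, 2, 5, 6} is a clique of size 4, and the vertices of any clique must share a bag in every tree decomposition; so some bag has ≥ 4 vertices and tw(G) ≥ 3. The upper and lower bounds meet at 3, so that is the treewidth.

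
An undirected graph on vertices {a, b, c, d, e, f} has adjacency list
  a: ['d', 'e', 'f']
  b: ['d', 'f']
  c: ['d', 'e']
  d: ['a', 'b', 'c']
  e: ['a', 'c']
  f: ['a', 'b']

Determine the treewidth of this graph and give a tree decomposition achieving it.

Treewidth 2.
Bags: B1 = {a, c, e}  B2 = {a, c, d}  B3 = {a, d, f}  B4 = {b, d, f}
Tree: B1–B2, B2–B3, B3–B4

Each bag holds 3 vertices, so the decomposition has width 2, which upper-bounds the treewidth. For the lower bound, G contains the cycle e–c–d–a–e, so G is not a forest; only forests have treewidth ≤ 1, hence tw(G) ≥ 2. Combining the bounds, tw(G) = 2.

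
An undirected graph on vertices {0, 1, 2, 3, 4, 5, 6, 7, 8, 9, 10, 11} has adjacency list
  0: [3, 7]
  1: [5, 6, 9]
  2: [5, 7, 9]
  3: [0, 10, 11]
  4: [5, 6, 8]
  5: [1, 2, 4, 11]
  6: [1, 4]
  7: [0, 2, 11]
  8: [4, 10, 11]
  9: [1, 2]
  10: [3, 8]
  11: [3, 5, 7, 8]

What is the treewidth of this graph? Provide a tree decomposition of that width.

Treewidth 3.
One such decomposition:
Bags: B1 = {0, 3, 7, 10}  B2 = {3, 7, 10, 11}  B3 = {7, 8, 10, 11}  B4 = {2, 7, 8, 11}  B5 = {2, 5, 8, 11}  B6 = {2, 4, 5, 8}  B7 = {2, 4, 5, 9}  B8 = {1, 4, 5, 9}  B9 = {1, 4, 6, 9}
Tree: B1–B2, B2–B3, B3–B4, B4–B5, B5–B6, B6–B7, B7–B8, B8–B9

The largest bag has 4 vertices, giving width 3; this decomposition certifies tw(G) ≤ 3. For the lower bound: the 4 vertex sets {0,3,10}, {7}, {11}, {2,4,5,8} are disjoint, each induces a connected subgraph, and every pair is joined by at least one edge of G. Contracting each set to a single vertex therefore yields K_{4} as a minor, and since treewidth is minor-monotone, tw(G) ≥ tw(K_{4}) = 3. Combining the bounds, tw(G) = 3.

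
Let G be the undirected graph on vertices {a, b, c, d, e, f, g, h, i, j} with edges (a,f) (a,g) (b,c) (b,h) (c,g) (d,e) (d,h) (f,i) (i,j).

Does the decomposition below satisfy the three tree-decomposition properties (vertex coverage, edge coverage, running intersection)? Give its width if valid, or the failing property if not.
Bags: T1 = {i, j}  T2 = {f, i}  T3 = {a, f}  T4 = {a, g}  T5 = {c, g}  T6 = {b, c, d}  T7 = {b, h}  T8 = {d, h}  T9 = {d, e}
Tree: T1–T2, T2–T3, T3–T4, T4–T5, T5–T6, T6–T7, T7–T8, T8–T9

A tree decomposition must satisfy three properties: every vertex lies in some bag; for every edge, both endpoints lie together in some bag; and for every vertex, the bags containing it form a connected subtree. Here bags containing vertex d are not connected in the tree, so the decomposition is invalid.

No — bags containing vertex d are not connected in the tree.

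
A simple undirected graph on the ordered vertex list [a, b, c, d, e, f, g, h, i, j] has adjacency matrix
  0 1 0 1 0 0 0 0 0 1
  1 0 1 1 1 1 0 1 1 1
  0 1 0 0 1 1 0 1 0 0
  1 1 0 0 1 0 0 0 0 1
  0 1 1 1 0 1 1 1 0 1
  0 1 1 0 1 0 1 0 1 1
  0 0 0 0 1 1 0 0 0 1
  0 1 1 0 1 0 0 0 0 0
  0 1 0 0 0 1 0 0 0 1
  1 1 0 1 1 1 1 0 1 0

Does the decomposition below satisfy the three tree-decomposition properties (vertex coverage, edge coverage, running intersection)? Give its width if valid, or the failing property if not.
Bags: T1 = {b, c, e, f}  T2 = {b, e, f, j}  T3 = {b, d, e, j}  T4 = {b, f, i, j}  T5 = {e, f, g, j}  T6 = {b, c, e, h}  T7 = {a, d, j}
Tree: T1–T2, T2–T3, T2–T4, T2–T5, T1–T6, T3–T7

No — edge (b,a) lies in no bag.

A tree decomposition must satisfy three properties: every vertex lies in some bag; for every edge, both endpoints lie together in some bag; and for every vertex, the bags containing it form a connected subtree. Here edge (b,a) lies in no bag, so the decomposition is invalid.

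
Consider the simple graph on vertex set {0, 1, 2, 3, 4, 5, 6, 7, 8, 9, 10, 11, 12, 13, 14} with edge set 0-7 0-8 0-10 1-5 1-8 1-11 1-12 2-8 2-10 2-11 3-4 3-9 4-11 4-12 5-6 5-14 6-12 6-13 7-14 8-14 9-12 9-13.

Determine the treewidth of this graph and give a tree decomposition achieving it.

Every bag has size at most 4, so the width is 4 − 1 = 3 and tw(G) ≤ 3. For the lower bound: the 4 vertex sets {3,9,13}, {4}, {12}, {1,5,6,11} are disjoint, each induces a connected subgraph, and every pair is joined by at least one edge of G. Contracting each set to a single vertex therefore yields K_{4} as a minor, and since treewidth is minor-monotone, tw(G) ≥ tw(K_{4}) = 3. Therefore the treewidth is 3.

Treewidth 3.
Bags: B1 = {3, 4, 9, 13}  B2 = {4, 9, 12, 13}  B3 = {4, 6, 12, 13}  B4 = {4, 6, 11, 12}  B5 = {1, 6, 11, 12}  B6 = {1, 5, 6, 11}  B7 = {1, 2, 5, 11}  B8 = {1, 2, 5, 8}  B9 = {2, 5, 8, 14}  B10 = {2, 8, 10, 14}  B11 = {0, 8, 10, 14}  B12 = {0, 7, 10, 14}
Tree: B1–B2, B2–B3, B3–B4, B4–B5, B5–B6, B6–B7, B7–B8, B8–B9, B9–B10, B10–B11, B11–B12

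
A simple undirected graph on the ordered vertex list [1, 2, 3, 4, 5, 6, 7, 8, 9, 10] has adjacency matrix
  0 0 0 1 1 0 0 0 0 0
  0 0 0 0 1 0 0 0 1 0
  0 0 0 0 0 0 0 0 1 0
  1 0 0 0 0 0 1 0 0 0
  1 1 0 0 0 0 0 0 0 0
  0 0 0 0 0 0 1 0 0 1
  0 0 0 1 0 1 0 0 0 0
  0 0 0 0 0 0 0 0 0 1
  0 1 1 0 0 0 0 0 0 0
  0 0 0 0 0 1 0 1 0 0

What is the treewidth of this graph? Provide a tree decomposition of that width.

Treewidth 1.
One such decomposition:
Bags: B1 = {8, 10}  B2 = {6, 10}  B3 = {6, 7}  B4 = {4, 7}  B5 = {1, 4}  B6 = {1, 5}  B7 = {2, 5}  B8 = {2, 9}  B9 = {3, 9}
Tree: B1–B2, B2–B3, B3–B4, B4–B5, B5–B6, B6–B7, B7–B8, B8–B9

Every bag has size at most 2, so the width is 2 − 1 = 1 and tw(G) ≤ 1. Since G has at least one edge (e.g. 8–10), it is not an edgeless graph, so tw(G) ≥ 1. Therefore the treewidth is 1.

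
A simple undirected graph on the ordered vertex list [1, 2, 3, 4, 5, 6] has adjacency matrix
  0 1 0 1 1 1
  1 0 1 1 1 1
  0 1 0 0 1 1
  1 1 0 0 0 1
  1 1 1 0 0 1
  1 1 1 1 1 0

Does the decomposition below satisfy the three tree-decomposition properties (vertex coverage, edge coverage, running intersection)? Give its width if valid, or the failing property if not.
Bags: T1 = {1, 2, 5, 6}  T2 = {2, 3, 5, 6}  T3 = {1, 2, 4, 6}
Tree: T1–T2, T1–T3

Vertex coverage: the bags together contain {1, 2, 3, 4, 5, 6}, the full vertex set. Edge coverage: each edge of G has both endpoints in at least one bag. Running intersection: for every vertex, the bags containing it form a connected subtree. All three properties hold, so this is a valid tree decomposition of width max|bag| − 1 = 3, and hence tw(G) ≤ 3.

Yes; width 3.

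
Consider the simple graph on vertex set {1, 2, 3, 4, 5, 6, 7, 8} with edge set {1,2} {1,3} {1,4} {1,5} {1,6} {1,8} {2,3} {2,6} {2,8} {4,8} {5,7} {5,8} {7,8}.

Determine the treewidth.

A width-2 tree decomposition is:
Bags: B1 = {1, 2, 8}  B2 = {1, 5, 8}  B3 = {1, 4, 8}  B4 = {1, 2, 3}  B5 = {1, 2, 6}  B6 = {5, 7, 8}
Tree: B1–B2, B1–B3, B1–B4, B1–B5, B2–B6
Each bag holds 3 vertices, so the decomposition has width 2, which upper-bounds the treewidth. Conversely, {1, 2, 8} is a clique of size 3, and the vertices of any clique must share a bag in every tree decomposition; so some bag has ≥ 3 vertices and tw(G) ≥ 2. The upper and lower bounds meet at 2, so that is the treewidth.

2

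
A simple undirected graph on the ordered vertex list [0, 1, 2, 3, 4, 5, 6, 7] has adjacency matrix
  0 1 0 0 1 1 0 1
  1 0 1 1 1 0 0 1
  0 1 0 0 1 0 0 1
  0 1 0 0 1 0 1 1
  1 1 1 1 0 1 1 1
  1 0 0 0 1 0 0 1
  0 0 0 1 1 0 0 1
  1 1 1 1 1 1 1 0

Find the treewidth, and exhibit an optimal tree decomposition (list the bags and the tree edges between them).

Treewidth 3.
Bags: B1 = {1, 2, 4, 7}  B2 = {1, 3, 4, 7}  B3 = {3, 4, 6, 7}  B4 = {0, 1, 4, 7}  B5 = {0, 4, 5, 7}
Tree: B1–B2, B2–B3, B1–B4, B4–B5

Each bag holds 4 vertices, so the decomposition has width 3, which upper-bounds the treewidth. On the other hand G contains the 4-clique {0, 1, 4, 7}. A clique must lie in a single bag of any decomposition, so no decomposition can have width below 3. The upper and lower bounds meet at 3, so that is the treewidth.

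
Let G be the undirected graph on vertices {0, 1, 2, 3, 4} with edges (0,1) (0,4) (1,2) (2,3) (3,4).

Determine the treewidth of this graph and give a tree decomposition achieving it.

The largest bag has 3 vertices, giving width 2; this decomposition certifies tw(G) ≤ 2. The edges 1–0–4–3–2–1 form a cycle, so G is not a tree and its treewidth is at least 2. The upper and lower bounds meet at 2, so that is the treewidth.

Treewidth 2.
One optimal decomposition is:
Bags: B1 = {0, 1, 4}  B2 = {1, 3, 4}  B3 = {1, 2, 3}
Tree: B1–B2, B2–B3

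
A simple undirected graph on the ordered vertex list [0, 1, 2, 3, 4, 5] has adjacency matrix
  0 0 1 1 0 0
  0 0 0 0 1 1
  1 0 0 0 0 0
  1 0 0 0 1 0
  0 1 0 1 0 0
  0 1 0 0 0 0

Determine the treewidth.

A width-1 tree decomposition is:
Bags: B1 = {1, 5}  B2 = {1, 4}  B3 = {3, 4}  B4 = {0, 3}  B5 = {0, 2}
Tree: B1–B2, B2–B3, B3–B4, B4–B5
Every bag has size at most 2, so the width is 2 − 1 = 1 and tw(G) ≤ 1. G has an edge, so its treewidth is at least 1. The upper and lower bounds meet at 1, so that is the treewidth.

1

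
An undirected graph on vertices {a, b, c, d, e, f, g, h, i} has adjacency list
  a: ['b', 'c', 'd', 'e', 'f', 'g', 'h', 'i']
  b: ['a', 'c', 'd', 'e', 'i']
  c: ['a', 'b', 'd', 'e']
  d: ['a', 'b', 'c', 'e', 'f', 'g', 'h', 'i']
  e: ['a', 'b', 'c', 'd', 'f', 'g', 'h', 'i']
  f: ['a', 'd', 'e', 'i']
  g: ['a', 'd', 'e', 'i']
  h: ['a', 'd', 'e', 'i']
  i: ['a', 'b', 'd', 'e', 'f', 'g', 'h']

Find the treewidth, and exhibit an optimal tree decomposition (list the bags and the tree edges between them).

Treewidth 4.
One such decomposition:
Bags: B1 = {a, b, d, e, i}  B2 = {a, d, e, h, i}  B3 = {a, d, e, g, i}  B4 = {a, d, e, f, i}  B5 = {a, b, c, d, e}
Tree: B1–B2, B2–B3, B3–B4, B1–B5

Every bag has size at most 5, so the width is 5 − 1 = 4 and tw(G) ≤ 4. Conversely, {a, b, c, d, e} is a clique of size 5, and the vertices of any clique must share a bag in every tree decomposition; so some bag has ≥ 5 vertices and tw(G) ≥ 4. Combining the bounds, tw(G) = 4.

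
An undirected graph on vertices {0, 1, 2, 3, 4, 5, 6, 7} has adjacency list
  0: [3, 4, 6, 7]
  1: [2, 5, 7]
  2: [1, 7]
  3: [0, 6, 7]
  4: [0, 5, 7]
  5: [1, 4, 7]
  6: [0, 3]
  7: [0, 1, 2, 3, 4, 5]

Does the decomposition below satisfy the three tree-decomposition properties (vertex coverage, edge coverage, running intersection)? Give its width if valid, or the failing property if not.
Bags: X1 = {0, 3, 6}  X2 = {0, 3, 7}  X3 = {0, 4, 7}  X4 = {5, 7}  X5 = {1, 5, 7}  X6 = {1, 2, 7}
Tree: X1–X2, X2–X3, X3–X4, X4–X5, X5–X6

No — edge (4,5) lies in no bag.

A tree decomposition must satisfy three properties: every vertex lies in some bag; for every edge, both endpoints lie together in some bag; and for every vertex, the bags containing it form a connected subtree. Here edge (4,5) lies in no bag, so the decomposition is invalid.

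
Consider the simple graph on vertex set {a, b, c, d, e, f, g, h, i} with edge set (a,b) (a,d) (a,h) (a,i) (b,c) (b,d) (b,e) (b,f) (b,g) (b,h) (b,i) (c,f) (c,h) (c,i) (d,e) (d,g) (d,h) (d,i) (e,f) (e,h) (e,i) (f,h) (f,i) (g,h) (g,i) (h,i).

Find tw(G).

A width-4 tree decomposition is:
Bags: B1 = {b, c, f, h, i}  B2 = {b, e, f, h, i}  B3 = {b, d, e, h, i}  B4 = {b, d, g, h, i}  B5 = {a, b, d, h, i}
Tree: B1–B2, B2–B3, B3–B4, B3–B5
Each bag holds 5 vertices, so the decomposition has width 4, which upper-bounds the treewidth. On the other hand G contains the 5-clique {b, d, g, h, i}. A clique must lie in a single bag of any decomposition, so no decomposition can have width below 4. Hence tw(G) = 4 exactly.

4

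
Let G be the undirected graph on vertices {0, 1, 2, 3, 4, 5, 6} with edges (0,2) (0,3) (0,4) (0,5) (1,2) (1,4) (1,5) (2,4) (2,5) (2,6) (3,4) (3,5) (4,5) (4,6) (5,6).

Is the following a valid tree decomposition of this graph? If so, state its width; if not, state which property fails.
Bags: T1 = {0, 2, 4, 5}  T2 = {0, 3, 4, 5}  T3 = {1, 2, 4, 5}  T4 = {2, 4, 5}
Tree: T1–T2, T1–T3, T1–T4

No — vertex 6 appears in no bag.

A tree decomposition must satisfy three properties: every vertex lies in some bag; for every edge, both endpoints lie together in some bag; and for every vertex, the bags containing it form a connected subtree. Here vertex 6 appears in no bag, so the decomposition is invalid.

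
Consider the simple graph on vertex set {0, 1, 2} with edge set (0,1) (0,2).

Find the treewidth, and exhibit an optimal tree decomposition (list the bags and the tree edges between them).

Each bag holds 2 vertices, so the decomposition has width 1, which upper-bounds the treewidth. Any graph with an edge has treewidth ≥ 1, and G has the edge 2–0. Therefore the treewidth is 1.

Treewidth 1.
One optimal decomposition is:
Bags: B1 = {0, 2}  B2 = {0, 1}
Tree: B1–B2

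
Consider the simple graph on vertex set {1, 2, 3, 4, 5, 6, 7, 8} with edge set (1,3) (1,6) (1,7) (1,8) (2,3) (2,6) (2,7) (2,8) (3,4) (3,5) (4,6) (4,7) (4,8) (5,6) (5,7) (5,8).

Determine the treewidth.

4

A width-4 tree decomposition is:
Bags: B1 = {1, 2, 4, 5, 6}  B2 = {1, 2, 3, 4, 5}  B3 = {1, 2, 4, 5, 8}  B4 = {1, 2, 4, 5, 7}
Tree: B1–B2, B2–B3, B3–B4
Each bag holds 5 vertices, so the decomposition has width 4, which upper-bounds the treewidth. For the lower bound: the 5 vertex sets {4,6}, {3,5}, {2,8}, {1}, {7} are disjoint, each induces a connected subgraph, and every pair is joined by at least one edge of G. Contracting each set to a single vertex therefore yields K_{5} as a minor, and since treewidth is minor-monotone, tw(G) ≥ tw(K_{5}) = 4. Combining the bounds, tw(G) = 4.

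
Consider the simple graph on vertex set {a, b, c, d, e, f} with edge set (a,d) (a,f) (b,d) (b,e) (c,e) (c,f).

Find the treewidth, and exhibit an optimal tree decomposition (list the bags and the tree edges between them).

Every bag has size at most 3, so the width is 3 − 1 = 2 and tw(G) ≤ 2. For the lower bound, G contains the cycle b–d–a–f–c–e–b, so G is not a forest; only forests have treewidth ≤ 1, hence tw(G) ≥ 2. Hence tw(G) = 2 exactly.

Treewidth 2.
One such decomposition:
Bags: B1 = {a, b, d}  B2 = {a, b, f}  B3 = {b, c, f}  B4 = {b, c, e}
Tree: B1–B2, B2–B3, B3–B4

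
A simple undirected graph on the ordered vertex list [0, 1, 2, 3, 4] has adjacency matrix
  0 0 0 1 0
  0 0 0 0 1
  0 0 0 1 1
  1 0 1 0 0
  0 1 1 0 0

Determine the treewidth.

1

A width-1 tree decomposition is:
Bags: B1 = {0, 3}  B2 = {2, 3}  B3 = {2, 4}  B4 = {1, 4}
Tree: B1–B2, B2–B3, B3–B4
Every bag has size at most 2, so the width is 2 − 1 = 1 and tw(G) ≤ 1. G has an edge, so its treewidth is at least 1. The upper and lower bounds meet at 1, so that is the treewidth.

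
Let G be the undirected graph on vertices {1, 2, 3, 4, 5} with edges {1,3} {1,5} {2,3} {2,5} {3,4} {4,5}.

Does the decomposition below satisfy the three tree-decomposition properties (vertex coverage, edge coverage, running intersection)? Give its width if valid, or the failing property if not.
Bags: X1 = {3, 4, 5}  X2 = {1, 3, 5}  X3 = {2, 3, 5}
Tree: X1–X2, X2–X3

Yes; width 2.

Every vertex of G appears in some bag (union = {1, 2, 3, 4, 5}); every edge is covered by a bag; and for each vertex v the set of bags containing v is connected in the bag tree. The decomposition is therefore valid. The largest bag has 3 vertices, so the width is 2.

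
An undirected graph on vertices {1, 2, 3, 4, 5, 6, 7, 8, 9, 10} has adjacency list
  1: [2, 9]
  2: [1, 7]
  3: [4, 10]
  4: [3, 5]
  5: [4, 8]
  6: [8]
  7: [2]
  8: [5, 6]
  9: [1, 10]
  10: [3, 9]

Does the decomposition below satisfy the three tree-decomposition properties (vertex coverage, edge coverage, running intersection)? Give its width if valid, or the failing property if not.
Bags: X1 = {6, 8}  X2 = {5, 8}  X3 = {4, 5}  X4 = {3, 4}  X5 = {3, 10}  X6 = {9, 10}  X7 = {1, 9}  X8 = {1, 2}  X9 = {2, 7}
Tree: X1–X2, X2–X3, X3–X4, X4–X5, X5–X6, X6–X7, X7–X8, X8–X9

Every vertex of G appears in some bag (union = {1, 2, 3, 4, 5, 6, 7, 8, 9, 10}); every edge is covered by a bag; and for each vertex v the set of bags containing v is connected in the bag tree. The decomposition is therefore valid. The largest bag has 2 vertices, so the width is 1.

Yes; width 1.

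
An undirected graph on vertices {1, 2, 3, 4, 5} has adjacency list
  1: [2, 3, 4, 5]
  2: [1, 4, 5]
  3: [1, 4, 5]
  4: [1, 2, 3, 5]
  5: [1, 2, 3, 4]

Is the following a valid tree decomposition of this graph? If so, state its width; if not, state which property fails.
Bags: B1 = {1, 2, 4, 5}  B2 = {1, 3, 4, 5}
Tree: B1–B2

Yes; width 3.

Vertex coverage: the bags together contain {1, 2, 3, 4, 5}, the full vertex set. Edge coverage: each edge of G has both endpoints in at least one bag. Running intersection: for every vertex, the bags containing it form a connected subtree. All three properties hold, so this is a valid tree decomposition of width max|bag| − 1 = 3, and hence tw(G) ≤ 3.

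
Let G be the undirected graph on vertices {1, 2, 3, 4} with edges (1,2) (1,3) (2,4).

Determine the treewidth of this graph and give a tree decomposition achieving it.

Treewidth 1.
Bags: B1 = {1, 3}  B2 = {1, 2}  B3 = {2, 4}
Tree: B1–B2, B2–B3

Every bag has size at most 2, so the width is 2 − 1 = 1 and tw(G) ≤ 1. G has an edge, so its treewidth is at least 1. The upper and lower bounds meet at 1, so that is the treewidth.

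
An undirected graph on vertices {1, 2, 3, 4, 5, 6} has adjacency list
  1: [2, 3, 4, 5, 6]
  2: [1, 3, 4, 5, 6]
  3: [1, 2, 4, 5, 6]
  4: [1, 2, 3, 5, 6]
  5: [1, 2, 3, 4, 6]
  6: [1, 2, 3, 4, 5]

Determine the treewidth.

5

A width-5 tree decomposition is:
Bags: B1 = {1, 2, 3, 4, 5, 6}
Tree: (single bag)
A single bag containing all 6 vertices is trivially a valid decomposition of width 5. On the other hand G contains the 6-clique {1, 2, 3, 4, 5, 6}. A clique must lie in a single bag of any decomposition, so no decomposition can have width below 5. Combining the bounds, tw(G) = 5.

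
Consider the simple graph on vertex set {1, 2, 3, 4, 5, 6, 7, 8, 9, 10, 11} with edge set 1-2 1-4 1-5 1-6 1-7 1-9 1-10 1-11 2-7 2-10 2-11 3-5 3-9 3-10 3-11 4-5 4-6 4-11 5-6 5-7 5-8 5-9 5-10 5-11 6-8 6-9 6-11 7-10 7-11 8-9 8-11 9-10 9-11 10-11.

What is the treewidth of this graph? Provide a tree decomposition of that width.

Treewidth 4.
One such decomposition:
Bags: B1 = {1, 5, 9, 10, 11}  B2 = {1, 5, 7, 10, 11}  B3 = {1, 5, 6, 9, 11}  B4 = {1, 4, 5, 6, 11}  B5 = {3, 5, 9, 10, 11}  B6 = {1, 2, 7, 10, 11}  B7 = {5, 6, 8, 9, 11}
Tree: B1–B2, B1–B3, B3–B4, B1–B5, B2–B6, B3–B7

The largest bag has 5 vertices, giving width 4; this decomposition certifies tw(G) ≤ 4. For the lower bound, the 5 vertices {1, 2, 7, 10, 11} are pairwise adjacent, and any tree decomposition puts a clique entirely inside one bag — forcing width ≥ 4. Combining the bounds, tw(G) = 4.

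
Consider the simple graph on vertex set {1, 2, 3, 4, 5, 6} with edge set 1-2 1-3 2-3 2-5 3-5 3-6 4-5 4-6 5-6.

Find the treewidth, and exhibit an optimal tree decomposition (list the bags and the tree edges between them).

Treewidth 2.
Bags: B1 = {4, 5, 6}  B2 = {3, 5, 6}  B3 = {2, 3, 5}  B4 = {1, 2, 3}
Tree: B1–B2, B2–B3, B3–B4

Each bag holds 3 vertices, so the decomposition has width 2, which upper-bounds the treewidth. For the lower bound, the 3 vertices {1, 2, 3} are pairwise adjacent, and any tree decomposition puts a clique entirely inside one bag — forcing width ≥ 2. Hence tw(G) = 2 exactly.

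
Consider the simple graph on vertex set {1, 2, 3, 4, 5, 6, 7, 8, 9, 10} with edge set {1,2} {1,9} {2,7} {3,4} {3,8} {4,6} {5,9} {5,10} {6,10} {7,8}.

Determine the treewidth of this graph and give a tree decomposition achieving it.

Each bag holds 3 vertices, so the decomposition has width 2, which upper-bounds the treewidth. The edges 2–7–8–3–4–6–10–5–9–1–2 form a cycle, so G is not a tree and its treewidth is at least 2. The upper and lower bounds meet at 2, so that is the treewidth.

Treewidth 2.
Bags: B1 = {2, 7, 8}  B2 = {2, 3, 8}  B3 = {2, 3, 4}  B4 = {2, 4, 6}  B5 = {2, 6, 10}  B6 = {2, 5, 10}  B7 = {2, 5, 9}  B8 = {1, 2, 9}
Tree: B1–B2, B2–B3, B3–B4, B4–B5, B5–B6, B6–B7, B7–B8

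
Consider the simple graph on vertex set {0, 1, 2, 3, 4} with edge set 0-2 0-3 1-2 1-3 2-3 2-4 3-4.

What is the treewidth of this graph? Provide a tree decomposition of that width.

Every bag has size at most 3, so the width is 3 − 1 = 2 and tw(G) ≤ 2. Conversely, {0, 2, 3} is a clique of size 3, and the vertices of any clique must share a bag in every tree decomposition; so some bag has ≥ 3 vertices and tw(G) ≥ 2. Therefore the treewidth is 2.

Treewidth 2.
One such decomposition:
Bags: B1 = {0, 2, 3}  B2 = {2, 3, 4}  B3 = {1, 2, 3}
Tree: B1–B2, B2–B3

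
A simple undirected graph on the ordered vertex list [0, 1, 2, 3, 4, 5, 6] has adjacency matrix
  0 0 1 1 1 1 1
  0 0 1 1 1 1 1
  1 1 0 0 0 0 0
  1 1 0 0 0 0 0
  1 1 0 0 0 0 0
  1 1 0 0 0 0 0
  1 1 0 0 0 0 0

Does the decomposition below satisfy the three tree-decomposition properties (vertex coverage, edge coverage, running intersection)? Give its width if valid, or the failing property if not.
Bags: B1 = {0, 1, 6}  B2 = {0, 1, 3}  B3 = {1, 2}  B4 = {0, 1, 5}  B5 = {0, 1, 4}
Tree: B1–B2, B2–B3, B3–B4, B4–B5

A tree decomposition must satisfy three properties: every vertex lies in some bag; for every edge, both endpoints lie together in some bag; and for every vertex, the bags containing it form a connected subtree. Here edge (0,2) lies in no bag, so the decomposition is invalid.

No — edge (0,2) lies in no bag.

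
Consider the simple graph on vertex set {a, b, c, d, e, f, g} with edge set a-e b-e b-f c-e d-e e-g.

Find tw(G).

1

A width-1 tree decomposition is:
Bags: B1 = {a, e}  B2 = {b, e}  B3 = {b, f}  B4 = {d, e}  B5 = {c, e}  B6 = {e, g}
Tree: B1–B2, B2–B3, B1–B4, B1–B5, B2–B6
Every bag has size at most 2, so the width is 2 − 1 = 1 and tw(G) ≤ 1. Any graph with an edge has treewidth ≥ 1, and G has the edge a–e. Combining the bounds, tw(G) = 1.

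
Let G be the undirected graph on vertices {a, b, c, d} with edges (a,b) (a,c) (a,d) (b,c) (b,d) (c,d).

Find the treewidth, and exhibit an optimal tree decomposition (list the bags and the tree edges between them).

A single bag containing all 4 vertices is trivially a valid decomposition of width 3. Conversely, {a, b, c, d} is a clique of size 4, and the vertices of any clique must share a bag in every tree decomposition; so some bag has ≥ 4 vertices and tw(G) ≥ 3. Hence tw(G) = 3 exactly.

Treewidth 3.
One such decomposition:
Bags: B1 = {a, b, c, d}
Tree: (single bag)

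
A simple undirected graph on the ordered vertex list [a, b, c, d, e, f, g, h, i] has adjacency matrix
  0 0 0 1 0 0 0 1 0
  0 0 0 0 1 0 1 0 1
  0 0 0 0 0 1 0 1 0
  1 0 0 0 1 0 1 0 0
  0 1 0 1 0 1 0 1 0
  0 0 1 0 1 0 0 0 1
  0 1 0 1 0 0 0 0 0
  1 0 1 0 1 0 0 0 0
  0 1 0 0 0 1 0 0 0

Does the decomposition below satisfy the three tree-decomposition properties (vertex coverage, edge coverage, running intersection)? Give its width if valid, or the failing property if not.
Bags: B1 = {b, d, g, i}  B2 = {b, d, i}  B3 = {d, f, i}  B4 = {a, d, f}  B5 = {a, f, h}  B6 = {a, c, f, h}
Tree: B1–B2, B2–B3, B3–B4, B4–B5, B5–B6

A tree decomposition must satisfy three properties: every vertex lies in some bag; for every edge, both endpoints lie together in some bag; and for every vertex, the bags containing it form a connected subtree. Here vertex e appears in no bag, so the decomposition is invalid.

No — vertex e appears in no bag.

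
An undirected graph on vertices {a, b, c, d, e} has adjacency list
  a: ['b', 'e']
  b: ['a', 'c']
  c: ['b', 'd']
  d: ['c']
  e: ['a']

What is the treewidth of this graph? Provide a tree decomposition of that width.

Each bag holds 2 vertices, so the decomposition has width 1, which upper-bounds the treewidth. G has an edge, so its treewidth is at least 1. The upper and lower bounds meet at 1, so that is the treewidth.

Treewidth 1.
Bags: B1 = {a, b}  B2 = {b, c}  B3 = {a, e}  B4 = {c, d}
Tree: B1–B2, B1–B3, B2–B4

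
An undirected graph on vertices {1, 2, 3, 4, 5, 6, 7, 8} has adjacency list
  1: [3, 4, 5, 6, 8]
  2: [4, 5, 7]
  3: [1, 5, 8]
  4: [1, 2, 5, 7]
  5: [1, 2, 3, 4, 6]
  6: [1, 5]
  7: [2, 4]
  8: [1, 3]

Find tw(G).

A width-2 tree decomposition is:
Bags: B1 = {1, 3, 5}  B2 = {1, 4, 5}  B3 = {2, 4, 5}  B4 = {1, 5, 6}  B5 = {1, 3, 8}  B6 = {2, 4, 7}
Tree: B1–B2, B2–B3, B2–B4, B1–B5, B3–B6
The largest bag has 3 vertices, giving width 2; this decomposition certifies tw(G) ≤ 2. On the other hand G contains the 3-clique {1, 3, 8}. A clique must lie in a single bag of any decomposition, so no decomposition can have width below 2. The upper and lower bounds meet at 2, so that is the treewidth.

2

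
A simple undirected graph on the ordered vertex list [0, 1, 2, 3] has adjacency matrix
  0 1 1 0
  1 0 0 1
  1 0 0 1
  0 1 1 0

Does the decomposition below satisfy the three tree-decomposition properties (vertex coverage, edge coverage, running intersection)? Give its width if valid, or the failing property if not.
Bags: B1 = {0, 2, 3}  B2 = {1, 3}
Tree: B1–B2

A tree decomposition must satisfy three properties: every vertex lies in some bag; for every edge, both endpoints lie together in some bag; and for every vertex, the bags containing it form a connected subtree. Here edge (0,1) lies in no bag, so the decomposition is invalid.

No — edge (0,1) lies in no bag.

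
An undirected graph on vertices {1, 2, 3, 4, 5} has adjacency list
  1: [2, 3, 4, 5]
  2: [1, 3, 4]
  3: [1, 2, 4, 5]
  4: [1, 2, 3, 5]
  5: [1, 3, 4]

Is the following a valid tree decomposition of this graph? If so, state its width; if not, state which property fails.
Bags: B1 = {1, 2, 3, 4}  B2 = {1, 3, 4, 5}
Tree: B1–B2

Yes; width 3.

Checking the three conditions: (i) the bags cover all of {1, 2, 3, 4, 5}; (ii) for each edge, some bag contains both endpoints; (iii) the bags containing any fixed vertex form a subtree. All hold, so the decomposition is valid with width 4 − 1 = 3.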